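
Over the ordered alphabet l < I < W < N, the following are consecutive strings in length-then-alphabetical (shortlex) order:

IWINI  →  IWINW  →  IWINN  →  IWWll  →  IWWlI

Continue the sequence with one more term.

IWWlW

Find the rightmost character of IWWlI below N, bump it to the next letter, and reset everything to its right to l.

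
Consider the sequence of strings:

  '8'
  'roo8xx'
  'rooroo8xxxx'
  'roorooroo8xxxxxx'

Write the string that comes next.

s(k+1) = roo·s(k)·xx, so each term gains roo as a prefix and xx as a suffix.
One more step from roorooroo8xxxxxx gives the answer.

rooroorooroo8xxxxxxxx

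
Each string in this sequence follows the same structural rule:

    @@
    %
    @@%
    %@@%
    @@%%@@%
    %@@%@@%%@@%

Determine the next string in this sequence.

@@%%@@%%@@%@@%%@@%

Each term (from the third on) is the two preceding terms concatenated in order: term 3 = @@·% = @@%.
The next term joins @@%%@@% and %@@%@@%%@@%.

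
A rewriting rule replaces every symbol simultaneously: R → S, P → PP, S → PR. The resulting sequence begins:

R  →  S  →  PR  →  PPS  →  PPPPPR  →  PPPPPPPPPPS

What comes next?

PPPPPPPPPPPPPPPPPPPPPR

Rewriting each symbol of PPPPPPPPPPS: P→PP, P→PP, P→PP, P→PP, P→PP, P→PP, P→PP, P→PP, P→PP, P→PP, S→PR, which concatenates to PP PP PP PP PP PP PP PP PP PP PR.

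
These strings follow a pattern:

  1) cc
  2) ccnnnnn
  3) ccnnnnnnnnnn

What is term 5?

Each term is the previous one with nnnnn appended.
From ccnnnnnnnnnn, 2 further steps: ccnnnnnnnnnn → ccnnnnnnnnnnnnnnn → (answer).

ccnnnnnnnnnnnnnnnnnnnn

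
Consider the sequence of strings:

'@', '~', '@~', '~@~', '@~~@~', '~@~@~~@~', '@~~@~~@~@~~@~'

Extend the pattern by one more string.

From term 3 onward, concatenate the second-to-last term with the last: @·~ = @~, ~·@~ = ~@~, …
Continuing: ~@~@~~@~ · @~~@~~@~@~~@~ gives term 8.

~@~@~~@~@~~@~~@~@~~@~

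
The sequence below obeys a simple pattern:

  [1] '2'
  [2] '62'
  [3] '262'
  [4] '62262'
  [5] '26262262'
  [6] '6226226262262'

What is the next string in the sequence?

This is a Fibonacci-style word recurrence s(k) = s(k−2)·s(k−1): e.g. 2·62 = 262.
So term 7 is 26262262·6226226262262.

262622626226226262262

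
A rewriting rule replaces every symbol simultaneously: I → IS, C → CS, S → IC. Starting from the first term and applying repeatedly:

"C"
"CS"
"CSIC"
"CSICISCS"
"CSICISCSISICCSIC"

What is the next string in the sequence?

Replace each of the 16 characters of CSICISCSISICCSIC in place — CS IC IS CS IS IC CS IC IS IC IS CS CS IC IS CS — and concatenate.

CSICISCSISICCSICISICISCSCSICISCS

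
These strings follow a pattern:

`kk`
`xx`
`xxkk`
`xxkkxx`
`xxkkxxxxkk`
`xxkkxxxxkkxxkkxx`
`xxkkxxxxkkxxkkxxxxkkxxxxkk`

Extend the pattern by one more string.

xxkkxxxxkkxxkkxxxxkkxxxxkkxxkkxxxxkkxxkkxx

From term 3 onward, concatenate the last term with the second-to-last: xx·kk = xxkk, xxkk·xx = xxkkxx, …
Continuing: xxkkxxxxkkxxkkxxxxkkxxxxkk · xxkkxxxxkkxxkkxx gives term 8.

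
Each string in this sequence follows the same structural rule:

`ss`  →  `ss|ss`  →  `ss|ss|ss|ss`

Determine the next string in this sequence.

ss|ss|ss|ss|ss|ss|ss|ss

s(k+1) = s(k)·|·s(k) — each term doubles the last with '|' between the halves.
So the next term is two copies of ss|ss|ss|ss with '|' between the halves.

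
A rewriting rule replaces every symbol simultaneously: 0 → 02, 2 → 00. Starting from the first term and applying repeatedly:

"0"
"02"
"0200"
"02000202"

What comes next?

0200020202000200

Apply φ to 02000202 symbol by symbol: 0→02, 2→00, 0→02, 0→02, 0→02, 2→00, 0→02, 2→00; joined: 02 00 02 02 02 00 02 00.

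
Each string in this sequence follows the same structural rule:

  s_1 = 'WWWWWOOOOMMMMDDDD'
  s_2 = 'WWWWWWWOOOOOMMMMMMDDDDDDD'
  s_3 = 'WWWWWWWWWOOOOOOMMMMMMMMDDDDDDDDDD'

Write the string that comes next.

The n-th term is 2n+1 W's then n+2 O's then 2n M's then 3n-2 D's, where the shown terms are n = 2, 3, 4.
At n = 5 the blocks have lengths 11, 7, 10, 13.

WWWWWWWWWWWOOOOOOOMMMMMMMMMMDDDDDDDDDDDDD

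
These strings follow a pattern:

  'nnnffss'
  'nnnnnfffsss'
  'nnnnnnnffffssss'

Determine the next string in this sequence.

nnnnnnnnnfffffsssss

Each string has the form n^{2n-1} f^{n} s^{n}, where the shown terms are n = 2, 3, 4.
At n = 5 the blocks have lengths 9, 5, 5.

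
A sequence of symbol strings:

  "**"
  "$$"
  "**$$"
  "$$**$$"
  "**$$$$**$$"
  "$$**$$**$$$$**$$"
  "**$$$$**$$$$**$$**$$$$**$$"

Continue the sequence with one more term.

From term 3 onward, concatenate the second-to-last term with the last: **·$$ = **$$, $$·**$$ = $$**$$, …
The next term joins $$**$$**$$$$**$$ and **$$$$**$$$$**$$**$$$$**$$.

$$**$$**$$$$**$$**$$$$**$$$$**$$**$$$$**$$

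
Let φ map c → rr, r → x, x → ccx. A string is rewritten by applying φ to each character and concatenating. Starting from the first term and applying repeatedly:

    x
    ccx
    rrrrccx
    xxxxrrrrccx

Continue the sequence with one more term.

ccxccxccxccxxxxxrrrrccx

Apply φ to xxxxrrrrccx symbol by symbol: x→ccx, x→ccx, x→ccx, x→ccx, r→x, r→x, r→x, r→x, c→rr, c→rr, x→ccx; joined: ccx ccx ccx ccx x x x x rr rr ccx.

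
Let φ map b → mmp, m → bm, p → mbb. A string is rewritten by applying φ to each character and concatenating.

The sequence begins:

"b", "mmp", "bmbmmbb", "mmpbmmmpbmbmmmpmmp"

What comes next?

Applying the rule to each of the 18 symbols of mmpbmmmpbmbmmmpmmp gives the pieces bm bm mbb mmp bm bm bm mbb mmp bm mmp bm bm bm mbb bm bm mbb, which concatenate to the answer.

bmbmmbbmmpbmbmbmmbbmmpbmmmpbmbmbmmbbbmbmmbb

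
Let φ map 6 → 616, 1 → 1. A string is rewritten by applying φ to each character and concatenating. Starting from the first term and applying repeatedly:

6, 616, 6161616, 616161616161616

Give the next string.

Rewriting the 15 symbols of 616161616161616 one by one yields 616 1 616 1 616 1 616 1 616 1 616 1 616 1 616; concatenated:

6161616161616161616161616161616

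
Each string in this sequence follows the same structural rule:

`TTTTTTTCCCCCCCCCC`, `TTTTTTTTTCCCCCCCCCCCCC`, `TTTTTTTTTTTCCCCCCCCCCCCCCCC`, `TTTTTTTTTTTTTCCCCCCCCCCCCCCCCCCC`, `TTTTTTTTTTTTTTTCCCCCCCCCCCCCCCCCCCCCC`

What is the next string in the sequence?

TTTTTTTTTTTTTTTTTCCCCCCCCCCCCCCCCCCCCCCCCC

Term n consists of 2n+1 T's, followed by 3n+1 C's, where the shown terms are n = 3, 4, 5, 6, 7.
For the next term, n = 8, so the run lengths are 17, 25.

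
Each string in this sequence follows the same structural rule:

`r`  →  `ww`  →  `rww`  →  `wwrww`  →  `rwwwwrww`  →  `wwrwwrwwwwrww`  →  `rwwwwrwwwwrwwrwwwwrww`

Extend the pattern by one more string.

Each term (from the third on) is the two preceding terms concatenated in order: term 3 = r·ww = rww.
The next term joins wwrwwrwwwwrww and rwwwwrwwwwrwwrwwwwrww.

wwrwwrwwwwrwwrwwwwrwwwwrwwrwwwwrww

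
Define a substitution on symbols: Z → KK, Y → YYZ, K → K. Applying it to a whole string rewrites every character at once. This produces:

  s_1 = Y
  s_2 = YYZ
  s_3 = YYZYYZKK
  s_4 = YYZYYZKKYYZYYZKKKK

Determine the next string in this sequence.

YYZYYZKKYYZYYZKKKKYYZYYZKKYYZYYZKKKKKK

Applying the rule to each of the 18 symbols of YYZYYZKKYYZYYZKKKK gives the pieces YYZ YYZ KK YYZ YYZ KK K K YYZ YYZ KK YYZ YYZ KK K K K K, which concatenate to the answer.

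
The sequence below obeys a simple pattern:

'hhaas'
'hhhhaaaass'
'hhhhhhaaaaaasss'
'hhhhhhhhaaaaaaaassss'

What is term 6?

The n-th term is 2n h's then 2n a's then n s's (n = 1, 2, …).
At n = 6 the blocks have lengths 12, 12, 6.

hhhhhhhhhhhhaaaaaaaaaaaassssss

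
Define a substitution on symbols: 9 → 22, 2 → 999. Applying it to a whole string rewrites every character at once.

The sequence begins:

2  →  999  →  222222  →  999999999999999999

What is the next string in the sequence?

Rewriting the 18 symbols of 999999999999999999 one by one yields 22 22 22 22 22 22 22 22 22 22 22 22 22 22 22 22 22 22; concatenated:

222222222222222222222222222222222222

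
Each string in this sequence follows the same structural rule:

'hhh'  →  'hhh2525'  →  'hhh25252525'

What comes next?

The strings grow by a fixed suffix 2525 each time.
So the next term is hhh25252525·2525.

hhh252525252525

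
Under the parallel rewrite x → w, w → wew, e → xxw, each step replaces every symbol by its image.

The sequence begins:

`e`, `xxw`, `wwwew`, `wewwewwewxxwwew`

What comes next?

wewxxwwewwewxxwwewwewxxwwewwwwewwewxxwwew

φ(wewwewwewxxwwew) expands symbol-by-symbol to wew xxw wew wew xxw wew wew xxw wew w w wew wew xxw wew; joining the 15 pieces gives the next term.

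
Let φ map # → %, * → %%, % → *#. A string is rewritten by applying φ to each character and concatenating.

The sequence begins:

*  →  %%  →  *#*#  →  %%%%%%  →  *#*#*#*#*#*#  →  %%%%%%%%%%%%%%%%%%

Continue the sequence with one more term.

Replace each of the 18 characters of %%%%%%%%%%%%%%%%%% in place — *# *# *# *# *# *# *# *# *# *# *# *# *# *# *# *# *# *# — and concatenate.

*#*#*#*#*#*#*#*#*#*#*#*#*#*#*#*#*#*#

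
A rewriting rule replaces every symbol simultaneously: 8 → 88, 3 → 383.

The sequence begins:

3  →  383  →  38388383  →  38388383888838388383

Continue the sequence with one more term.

Replace each of the 20 characters of 38388383888838388383 in place — 383 88 383 88 88 383 88 383 88 88 88 88 383 88 383 88 88 383 88 383 — and concatenate.

383883838888383883838888888838388383888838388383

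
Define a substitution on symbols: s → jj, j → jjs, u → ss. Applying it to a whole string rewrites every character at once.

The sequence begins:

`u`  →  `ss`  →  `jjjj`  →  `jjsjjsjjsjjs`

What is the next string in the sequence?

jjsjjsjjjjsjjsjjjjsjjsjjjjsjjsjj

Apply φ to jjsjjsjjsjjs symbol by symbol: j→jjs, j→jjs, s→jj, j→jjs, j→jjs, s→jj, j→jjs, j→jjs, s→jj, j→jjs, j→jjs, s→jj; joined: jjs jjs jj jjs jjs jj jjs jjs jj jjs jjs jj.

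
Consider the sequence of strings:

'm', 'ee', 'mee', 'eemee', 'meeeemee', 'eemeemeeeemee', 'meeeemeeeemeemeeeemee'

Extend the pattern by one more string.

Each term (from the third on) is the two preceding terms concatenated in order: term 3 = m·ee = mee.
So term 8 is eemeemeeeemee·meeeemeeeemeemeeeemee.

eemeemeeeemeemeeeemeeeemeemeeeemee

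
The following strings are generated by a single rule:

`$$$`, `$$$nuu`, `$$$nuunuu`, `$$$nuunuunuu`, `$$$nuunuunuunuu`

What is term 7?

$$$nuunuunuunuunuunuu

The strings grow by a fixed suffix nuu each time.
From $$$nuunuunuunuu, 2 further steps: $$$nuunuunuunuu → $$$nuunuunuunuunuu → (answer).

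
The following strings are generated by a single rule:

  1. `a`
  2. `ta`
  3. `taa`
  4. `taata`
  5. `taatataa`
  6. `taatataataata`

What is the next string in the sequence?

From term 3 onward, concatenate the last term with the second-to-last: ta·a = taa, taa·ta = taata, …
Continuing: taatataataata · taatataa gives term 7.

taatataataatataatataa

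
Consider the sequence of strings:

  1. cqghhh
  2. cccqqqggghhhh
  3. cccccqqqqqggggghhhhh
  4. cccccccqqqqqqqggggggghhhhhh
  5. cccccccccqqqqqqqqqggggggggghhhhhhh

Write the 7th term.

cccccccccccccqqqqqqqqqqqqqggggggggggggghhhhhhhhh

Reading off run lengths: c runs 1, 3, 5, 7, 9; q runs 1, 3, 5, 7, 9; g runs 1, 3, 5, 7, 9; h runs 3, 4, 5, 6, 7 — each is linear in n (n = 1, 2, …).
Setting n = 7 gives 13, 13, 13, 9 characters in each block.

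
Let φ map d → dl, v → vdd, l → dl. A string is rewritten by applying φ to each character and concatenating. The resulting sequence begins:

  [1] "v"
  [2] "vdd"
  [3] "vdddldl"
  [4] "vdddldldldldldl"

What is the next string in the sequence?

Replace each of the 15 characters of vdddldldldldldl in place — vdd dl dl dl dl dl dl dl dl dl dl dl dl dl dl — and concatenate.

vdddldldldldldldldldldldldldldl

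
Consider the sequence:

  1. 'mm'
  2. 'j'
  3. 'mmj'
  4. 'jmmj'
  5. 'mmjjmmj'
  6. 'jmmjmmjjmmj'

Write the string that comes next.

From term 3 onward, concatenate the second-to-last term with the last: mm·j = mmj, j·mmj = jmmj, …
The next term joins mmjjmmj and jmmjmmjjmmj.

mmjjmmjjmmjmmjjmmj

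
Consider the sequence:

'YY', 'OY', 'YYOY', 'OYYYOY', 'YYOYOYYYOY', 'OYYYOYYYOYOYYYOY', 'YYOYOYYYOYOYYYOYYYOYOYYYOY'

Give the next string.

Each term (from the third on) is the two preceding terms concatenated in order: term 3 = YY·OY = YYOY.
The next term joins OYYYOYYYOYOYYYOY and YYOYOYYYOYOYYYOYYYOYOYYYOY.

OYYYOYYYOYOYYYOYYYOYOYYYOYOYYYOYYYOYOYYYOY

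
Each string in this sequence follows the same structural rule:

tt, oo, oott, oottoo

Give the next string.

Each term (from the third on) is the previous term followed by the one before it: term 3 = oo·tt = oott.
The next term joins oottoo and oott.

oottoooott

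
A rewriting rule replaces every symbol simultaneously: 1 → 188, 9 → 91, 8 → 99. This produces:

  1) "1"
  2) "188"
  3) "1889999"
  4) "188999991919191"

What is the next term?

Rewriting the 15 symbols of 188999991919191 one by one yields 188 99 99 91 91 91 91 91 188 91 188 91 188 91 188; concatenated:

18899999191919191188911889118891188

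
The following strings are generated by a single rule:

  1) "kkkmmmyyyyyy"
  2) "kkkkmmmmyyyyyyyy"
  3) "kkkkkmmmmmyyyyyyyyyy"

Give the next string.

kkkkkkmmmmmmyyyyyyyyyyyy

The n-th term is n k's then n m's then 2n y's, where the shown terms are n = 3, 4, 5.
At n = 6 the blocks have lengths 6, 6, 12.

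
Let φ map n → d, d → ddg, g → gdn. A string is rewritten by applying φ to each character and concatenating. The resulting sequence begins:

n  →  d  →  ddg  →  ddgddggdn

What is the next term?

ddgddggdnddgddggdngdnddgd

Apply φ to ddgddggdn symbol by symbol: d→ddg, d→ddg, g→gdn, d→ddg, d→ddg, g→gdn, g→gdn, d→ddg, n→d; joined: ddg ddg gdn ddg ddg gdn gdn ddg d.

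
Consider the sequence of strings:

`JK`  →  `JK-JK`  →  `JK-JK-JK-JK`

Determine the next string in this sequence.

JK-JK-JK-JK-JK-JK-JK-JK

Every step duplicates the string with '-' between the halves.
So the next term is two copies of JK-JK-JK-JK with '-' between the halves.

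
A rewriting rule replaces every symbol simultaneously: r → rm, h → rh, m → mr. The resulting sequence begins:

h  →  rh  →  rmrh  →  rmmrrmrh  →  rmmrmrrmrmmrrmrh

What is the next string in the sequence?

Rewriting the 16 symbols of rmmrmrrmrmmrrmrh one by one yields rm mr mr rm mr rm rm mr rm mr mr rm rm mr rm rh; concatenated:

rmmrmrrmmrrmrmmrrmmrmrrmrmmrrmrh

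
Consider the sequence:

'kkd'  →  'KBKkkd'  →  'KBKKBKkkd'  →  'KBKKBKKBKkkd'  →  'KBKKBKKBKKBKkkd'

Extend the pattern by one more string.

Each term is the previous one with KBK prepended.
One more step from KBKKBKKBKKBKkkd gives the answer.

KBKKBKKBKKBKKBKkkd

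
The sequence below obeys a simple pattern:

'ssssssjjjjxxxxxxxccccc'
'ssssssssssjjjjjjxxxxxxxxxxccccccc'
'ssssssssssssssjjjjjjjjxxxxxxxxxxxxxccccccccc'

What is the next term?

Each string has the form s^{4n-2} j^{2n} x^{3n+1} c^{2n+1}, where the shown terms are n = 2, 3, 4.
Setting n = 5 gives 18, 10, 16, 11 characters in each block.

ssssssssssssssssssjjjjjjjjjjxxxxxxxxxxxxxxxxccccccccccc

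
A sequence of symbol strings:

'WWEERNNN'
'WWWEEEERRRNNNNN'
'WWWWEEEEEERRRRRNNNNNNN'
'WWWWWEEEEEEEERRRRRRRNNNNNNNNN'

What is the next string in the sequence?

Term n consists of n+1 W's, followed by 2n E's, followed by 2n-1 R's, followed by 2n+1 N's (n = 1, 2, …).
At n = 5 the blocks have lengths 6, 10, 9, 11.

WWWWWWEEEEEEEEEERRRRRRRRRNNNNNNNNNNN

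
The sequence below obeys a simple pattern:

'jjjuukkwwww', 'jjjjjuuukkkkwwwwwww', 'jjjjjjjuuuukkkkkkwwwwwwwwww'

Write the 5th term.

Reading off run lengths: j runs 3, 5, 7; u runs 2, 3, 4; k runs 2, 4, 6; w runs 4, 7, 10 — each is linear in n (n = 1, 2, …).
Setting n = 5 gives 11, 6, 10, 16 characters in each block.

jjjjjjjjjjjuuuuuukkkkkkkkkkwwwwwwwwwwwwwwww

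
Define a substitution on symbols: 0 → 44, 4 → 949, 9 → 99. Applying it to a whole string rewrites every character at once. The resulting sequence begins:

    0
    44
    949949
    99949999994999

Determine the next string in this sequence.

φ(99949999994999) expands symbol-by-symbol to 99 99 99 949 99 99 99 99 99 99 949 99 99 99; joining the 14 pieces gives the next term.

999999949999999999999949999999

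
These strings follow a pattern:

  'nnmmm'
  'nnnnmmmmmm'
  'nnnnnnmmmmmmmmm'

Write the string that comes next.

nnnnnnnnmmmmmmmmmmmm

Reading off run lengths: n runs 2, 4, 6; m runs 3, 6, 9 — each is linear in n (n = 1, 2, …).
At n = 4 the blocks have lengths 8, 12.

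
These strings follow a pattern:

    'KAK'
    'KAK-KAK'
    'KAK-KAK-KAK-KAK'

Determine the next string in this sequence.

s(k+1) = s(k)·-·s(k) — each term doubles the last with '-' between the halves.
One more doubling of KAK-KAK-KAK-KAK gives the answer.

KAK-KAK-KAK-KAK-KAK-KAK-KAK-KAK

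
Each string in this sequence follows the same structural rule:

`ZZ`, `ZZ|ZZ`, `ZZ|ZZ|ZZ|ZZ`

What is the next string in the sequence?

s(k+1) = s(k)·|·s(k) — each term doubles the last with '|' between the halves.
One more doubling of ZZ|ZZ|ZZ|ZZ gives the answer.

ZZ|ZZ|ZZ|ZZ|ZZ|ZZ|ZZ|ZZ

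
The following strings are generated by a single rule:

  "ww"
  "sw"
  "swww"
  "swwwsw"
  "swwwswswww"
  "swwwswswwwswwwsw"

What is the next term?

Each term (from the third on) is the previous term followed by the one before it: term 3 = sw·ww = swww.
Continuing: swwwswswwwswwwsw · swwwswswww gives term 7.

swwwswswwwswwwswswwwswswww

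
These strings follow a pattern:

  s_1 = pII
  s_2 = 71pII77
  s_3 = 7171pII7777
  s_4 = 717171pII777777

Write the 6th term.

7171717171pII7777777777

s(k+1) = 71·s(k)·77, so each term gains 71 as a prefix and 77 as a suffix.
From 717171pII777777, 2 further steps: 717171pII777777 → 71717171pII77777777 → (answer).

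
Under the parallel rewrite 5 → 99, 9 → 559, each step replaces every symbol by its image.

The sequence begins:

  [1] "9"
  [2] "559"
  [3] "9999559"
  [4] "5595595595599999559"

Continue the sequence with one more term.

99995599999559999955999995595595595595599999559

Replace each of the 19 characters of 5595595595599999559 in place — 99 99 559 99 99 559 99 99 559 99 99 559 559 559 559 559 99 99 559 — and concatenate.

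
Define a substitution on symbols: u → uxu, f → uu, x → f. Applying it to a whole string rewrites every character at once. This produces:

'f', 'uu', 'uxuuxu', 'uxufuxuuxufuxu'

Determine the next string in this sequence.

Rewriting the 14 symbols of uxufuxuuxufuxu one by one yields uxu f uxu uu uxu f uxu uxu f uxu uu uxu f uxu; concatenated:

uxufuxuuuuxufuxuuxufuxuuuuxufuxu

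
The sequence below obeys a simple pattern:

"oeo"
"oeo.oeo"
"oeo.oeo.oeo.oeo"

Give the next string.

s(k+1) = s(k)·.·s(k) — each term doubles the last with '.' between the halves.
One more doubling of oeo.oeo.oeo.oeo gives the answer.

oeo.oeo.oeo.oeo.oeo.oeo.oeo.oeo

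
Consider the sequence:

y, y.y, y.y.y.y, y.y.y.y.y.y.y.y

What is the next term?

y.y.y.y.y.y.y.y.y.y.y.y.y.y.y.y

Each string is two copies of the previous one joined by '.'.
So the next term is two copies of y.y.y.y.y.y.y.y with '.' between the halves.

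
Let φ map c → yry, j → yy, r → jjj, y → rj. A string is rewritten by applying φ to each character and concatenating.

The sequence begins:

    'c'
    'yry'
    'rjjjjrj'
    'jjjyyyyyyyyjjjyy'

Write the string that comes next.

Replace each of the 16 characters of jjjyyyyyyyyjjjyy in place — yy yy yy rj rj rj rj rj rj rj rj yy yy yy rj rj — and concatenate.

yyyyyyrjrjrjrjrjrjrjrjyyyyyyrjrj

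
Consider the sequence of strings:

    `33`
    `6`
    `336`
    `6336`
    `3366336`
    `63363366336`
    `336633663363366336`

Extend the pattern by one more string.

63363366336336633663363366336

From term 3 onward, concatenate the second-to-last term with the last: 33·6 = 336, 6·336 = 6336, …
The next term joins 63363366336 and 336633663363366336.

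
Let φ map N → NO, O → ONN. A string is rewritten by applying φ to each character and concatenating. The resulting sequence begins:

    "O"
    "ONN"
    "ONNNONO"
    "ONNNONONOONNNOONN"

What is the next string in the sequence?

Rewriting the 17 symbols of ONNNONONOONNNOONN one by one yields ONN NO NO NO ONN NO ONN NO ONN ONN NO NO NO ONN ONN NO NO; concatenated:

ONNNONONOONNNOONNNOONNONNNONONOONNONNNONO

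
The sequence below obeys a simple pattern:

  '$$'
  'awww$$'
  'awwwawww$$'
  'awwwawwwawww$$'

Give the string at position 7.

awwwawwwawwwawwwawwwawww$$

Every step adds awww at the front: s(k+1) = awww·s(k).
From awwwawwwawww$$, 3 further steps: awwwawwwawww$$ → awwwawwwawwwawww$$ → awwwawwwawwwawwwawww$$ → (answer).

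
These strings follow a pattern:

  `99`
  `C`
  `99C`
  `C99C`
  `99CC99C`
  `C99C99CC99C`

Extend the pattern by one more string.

99CC99CC99C99CC99C

From term 3 onward, concatenate the second-to-last term with the last: 99·C = 99C, C·99C = C99C, …
So term 7 is 99CC99C·C99C99CC99C.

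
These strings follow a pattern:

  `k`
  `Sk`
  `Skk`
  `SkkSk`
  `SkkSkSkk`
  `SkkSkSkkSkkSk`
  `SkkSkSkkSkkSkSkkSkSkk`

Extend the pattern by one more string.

This is a Fibonacci-style word recurrence s(k) = s(k−1)·s(k−2): e.g. Sk·k = Skk.
So term 8 is SkkSkSkkSkkSkSkkSkSkk·SkkSkSkkSkkSk.

SkkSkSkkSkkSkSkkSkSkkSkkSkSkkSkkSk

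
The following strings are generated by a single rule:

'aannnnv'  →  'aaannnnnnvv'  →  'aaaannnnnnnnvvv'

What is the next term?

Term n consists of n a's, followed by 2n n's, followed by n-1 v's, where the shown terms are n = 2, 3, 4.
Setting n = 5 gives 5, 10, 4 characters in each block.

aaaaannnnnnnnnnvvvv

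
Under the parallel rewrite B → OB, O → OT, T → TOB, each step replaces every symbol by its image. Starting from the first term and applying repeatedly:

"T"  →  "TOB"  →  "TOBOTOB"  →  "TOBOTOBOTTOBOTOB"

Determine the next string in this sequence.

φ(TOBOTOBOTTOBOTOB) expands symbol-by-symbol to TOB OT OB OT TOB OT OB OT TOB TOB OT OB OT TOB OT OB; joining the 16 pieces gives the next term.

TOBOTOBOTTOBOTOBOTTOBTOBOTOBOTTOBOTOB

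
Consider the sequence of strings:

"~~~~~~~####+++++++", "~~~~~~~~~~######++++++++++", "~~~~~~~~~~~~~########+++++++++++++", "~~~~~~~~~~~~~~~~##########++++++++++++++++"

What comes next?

~~~~~~~~~~~~~~~~~~~############+++++++++++++++++++

Term n consists of 3n+1 ~'s, followed by 2n #'s, followed by 3n+1 +'s, where the shown terms are n = 2, 3, 4, 5.
For the next term, n = 6, so the run lengths are 19, 12, 19.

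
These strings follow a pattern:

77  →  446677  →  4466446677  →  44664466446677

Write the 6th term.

Each term is the previous one with 4466 prepended.
From 44664466446677, 2 further steps: 44664466446677 → 446644664466446677 → (answer).

4466446644664466446677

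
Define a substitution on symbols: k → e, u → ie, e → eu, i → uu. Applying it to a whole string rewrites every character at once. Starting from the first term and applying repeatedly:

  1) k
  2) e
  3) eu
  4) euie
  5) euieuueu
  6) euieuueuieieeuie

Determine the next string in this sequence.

euieuueuieieeuieuueuuueueuieuueu

Applying the rule to each of the 16 symbols of euieuueuieieeuie gives the pieces eu ie uu eu ie ie eu ie uu eu uu eu eu ie uu eu, which concatenate to the answer.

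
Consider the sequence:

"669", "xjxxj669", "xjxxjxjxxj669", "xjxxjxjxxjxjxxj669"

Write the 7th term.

Each term is the previous one with xjxxj prepended.
From xjxxjxjxxjxjxxj669, 3 further steps: xjxxjxjxxjxjxxj669 → xjxxjxjxxjxjxxjxjxxj669 → xjxxjxjxxjxjxxjxjxxjxjxxj669 → (answer).

xjxxjxjxxjxjxxjxjxxjxjxxjxjxxj669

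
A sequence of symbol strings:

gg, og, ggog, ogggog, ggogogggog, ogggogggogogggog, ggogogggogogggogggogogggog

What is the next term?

This is a Fibonacci-style word recurrence s(k) = s(k−2)·s(k−1): e.g. gg·og = ggog.
Continuing: ogggogggogogggog · ggogogggogogggogggogogggog gives term 8.

ogggogggogogggogggogogggogogggogggogogggog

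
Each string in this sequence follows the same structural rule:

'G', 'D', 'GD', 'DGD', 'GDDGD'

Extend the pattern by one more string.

DGDGDDGD

This is a Fibonacci-style word recurrence s(k) = s(k−2)·s(k−1): e.g. G·D = GD.
So term 6 is DGD·GDDGD.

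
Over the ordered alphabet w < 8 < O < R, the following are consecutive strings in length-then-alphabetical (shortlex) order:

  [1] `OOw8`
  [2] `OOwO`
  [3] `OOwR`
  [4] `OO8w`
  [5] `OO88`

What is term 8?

Continuing the enumeration 3 steps past OO88: OO88 → OO8O → OO8R → (answer).

OOOw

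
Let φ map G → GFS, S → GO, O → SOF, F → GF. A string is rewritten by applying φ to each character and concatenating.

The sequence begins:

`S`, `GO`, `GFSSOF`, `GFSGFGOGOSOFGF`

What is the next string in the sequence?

GFSGFGOGFSGFGFSSOFGFSSOFGOSOFGFGFSGF

φ(GFSGFGOGOSOFGF) expands symbol-by-symbol to GFS GF GO GFS GF GFS SOF GFS SOF GO SOF GF GFS GF; joining the 14 pieces gives the next term.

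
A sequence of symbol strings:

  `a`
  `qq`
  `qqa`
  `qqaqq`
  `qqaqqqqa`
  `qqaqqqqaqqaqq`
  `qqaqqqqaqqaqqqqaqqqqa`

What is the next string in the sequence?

Each term (from the third on) is the previous term followed by the one before it: term 3 = qq·a = qqa.
So term 8 is qqaqqqqaqqaqqqqaqqqqa·qqaqqqqaqqaqq.

qqaqqqqaqqaqqqqaqqqqaqqaqqqqaqqaqq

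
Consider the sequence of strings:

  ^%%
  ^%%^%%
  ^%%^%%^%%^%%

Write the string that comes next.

^%%^%%^%%^%%^%%^%%^%%^%%

Each string is two copies of the previous one concatenated.
So the next term is two copies of ^%%^%%^%%^%%.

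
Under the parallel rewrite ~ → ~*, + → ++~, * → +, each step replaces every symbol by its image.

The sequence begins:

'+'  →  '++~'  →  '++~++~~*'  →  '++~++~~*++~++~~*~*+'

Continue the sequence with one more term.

++~++~~*++~++~~*~*+++~++~~*++~++~~*~*+~*+++~

Applying the rule to each of the 19 symbols of ++~++~~*++~++~~*~*+ gives the pieces ++~ ++~ ~* ++~ ++~ ~* ~* + ++~ ++~ ~* ++~ ++~ ~* ~* + ~* + ++~, which concatenate to the answer.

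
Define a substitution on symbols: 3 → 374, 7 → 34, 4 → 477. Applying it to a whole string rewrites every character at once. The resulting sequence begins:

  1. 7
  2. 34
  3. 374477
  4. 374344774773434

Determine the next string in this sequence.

3743447737447747734344773434374477374477

φ(374344774773434) expands symbol-by-symbol to 374 34 477 374 477 477 34 34 477 34 34 374 477 374 477; joining the 15 pieces gives the next term.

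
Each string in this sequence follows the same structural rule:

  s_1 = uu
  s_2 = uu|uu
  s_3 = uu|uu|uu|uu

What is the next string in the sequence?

s(k+1) = s(k)·|·s(k) — each term doubles the last with '|' between the halves.
So the next term is two copies of uu|uu|uu|uu with '|' between the halves.

uu|uu|uu|uu|uu|uu|uu|uu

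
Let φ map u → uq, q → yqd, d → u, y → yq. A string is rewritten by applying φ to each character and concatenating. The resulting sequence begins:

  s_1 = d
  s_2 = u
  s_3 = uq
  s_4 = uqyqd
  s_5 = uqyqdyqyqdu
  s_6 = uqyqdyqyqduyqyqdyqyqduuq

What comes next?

Applying the rule to each of the 24 symbols of uqyqdyqyqduyqyqdyqyqduuq gives the pieces uq yqd yq yqd u yq yqd yq yqd u uq yq yqd yq yqd u yq yqd yq yqd u uq uq yqd, which concatenate to the answer.

uqyqdyqyqduyqyqdyqyqduuqyqyqdyqyqduyqyqdyqyqduuquqyqd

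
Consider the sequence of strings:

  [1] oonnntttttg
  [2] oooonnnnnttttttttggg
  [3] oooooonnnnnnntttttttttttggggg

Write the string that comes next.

oooooooonnnnnnnnnttttttttttttttggggggg

Each string has the form o^{2n} n^{2n+1} t^{3n+2} g^{2n-1} (n = 1, 2, …).
At n = 4 the blocks have lengths 8, 9, 14, 7.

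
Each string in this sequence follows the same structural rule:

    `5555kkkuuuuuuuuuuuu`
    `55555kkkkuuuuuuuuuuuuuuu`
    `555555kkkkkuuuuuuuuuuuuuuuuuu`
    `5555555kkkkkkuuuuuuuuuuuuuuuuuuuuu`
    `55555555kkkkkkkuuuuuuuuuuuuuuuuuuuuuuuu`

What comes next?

555555555kkkkkkkkuuuuuuuuuuuuuuuuuuuuuuuuuuu

The n-th term is n+1 5's then n k's then 3n+3 u's, where the shown terms are n = 3, 4, 5, 6, 7.
For the next term, n = 8, so the run lengths are 9, 8, 27.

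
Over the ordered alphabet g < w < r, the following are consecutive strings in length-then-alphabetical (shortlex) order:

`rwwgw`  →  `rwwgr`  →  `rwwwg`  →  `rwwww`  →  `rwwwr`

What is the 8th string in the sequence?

rwwrr

Continuing the enumeration 3 steps past rwwwr: rwwwr → rwwrg → rwwrw → (answer).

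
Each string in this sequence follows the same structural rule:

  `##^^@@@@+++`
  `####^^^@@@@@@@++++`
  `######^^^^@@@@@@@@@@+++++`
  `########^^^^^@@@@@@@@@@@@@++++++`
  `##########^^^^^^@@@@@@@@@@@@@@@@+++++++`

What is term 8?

################^^^^^^^^^@@@@@@@@@@@@@@@@@@@@@@@@@++++++++++

The n-th term is 2n #'s then n+1 ^'s then 3n+1 @'s then n+2 +'s (n = 1, 2, …).
For term 8, n = 8, so the run lengths are 16, 9, 25, 10.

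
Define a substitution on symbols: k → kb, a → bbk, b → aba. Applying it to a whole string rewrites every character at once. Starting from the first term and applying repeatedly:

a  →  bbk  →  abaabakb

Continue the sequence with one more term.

Apply φ to abaabakb symbol by symbol: a→bbk, b→aba, a→bbk, a→bbk, b→aba, a→bbk, k→kb, b→aba; joined: bbk aba bbk bbk aba bbk kb aba.

bbkababbkbbkababbkkbaba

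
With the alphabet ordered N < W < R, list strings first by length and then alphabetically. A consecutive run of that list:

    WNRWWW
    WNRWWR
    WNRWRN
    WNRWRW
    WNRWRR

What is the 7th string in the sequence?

Advancing 2 positions from WNRWRR through WNRWRR → WNRRNN reaches term 7.

WNRRNW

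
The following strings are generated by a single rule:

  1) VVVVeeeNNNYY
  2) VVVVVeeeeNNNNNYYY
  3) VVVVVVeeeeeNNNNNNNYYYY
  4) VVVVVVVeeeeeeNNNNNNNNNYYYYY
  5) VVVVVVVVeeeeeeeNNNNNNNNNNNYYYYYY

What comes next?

Term n consists of n+2 V's, followed by n+1 e's, followed by 2n-1 N's, followed by n Y's, where the shown terms are n = 2, 3, 4, 5, 6.
At n = 7 the blocks have lengths 9, 8, 13, 7.

VVVVVVVVVeeeeeeeeNNNNNNNNNNNNNYYYYYYY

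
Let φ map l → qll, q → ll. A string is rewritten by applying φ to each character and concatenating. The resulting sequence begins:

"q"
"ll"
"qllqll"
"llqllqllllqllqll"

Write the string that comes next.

qllqllllqllqllllqllqllqllqllllqllqllllqllqll

φ(llqllqllllqllqll) expands symbol-by-symbol to qll qll ll qll qll ll qll qll qll qll ll qll qll ll qll qll; joining the 16 pieces gives the next term.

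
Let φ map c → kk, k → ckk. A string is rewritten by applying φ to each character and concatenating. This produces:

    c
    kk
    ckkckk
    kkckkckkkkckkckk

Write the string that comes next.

ckkckkkkckkckkkkckkckkckkckkkkckkckkkkckkckk

Replace each of the 16 characters of kkckkckkkkckkckk in place — ckk ckk kk ckk ckk kk ckk ckk ckk ckk kk ckk ckk kk ckk ckk — and concatenate.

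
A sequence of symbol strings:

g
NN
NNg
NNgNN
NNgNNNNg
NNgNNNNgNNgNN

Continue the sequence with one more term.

NNgNNNNgNNgNNNNgNNNNg

This is a Fibonacci-style word recurrence s(k) = s(k−1)·s(k−2): e.g. NN·g = NNg.
Continuing: NNgNNNNgNNgNN · NNgNNNNg gives term 7.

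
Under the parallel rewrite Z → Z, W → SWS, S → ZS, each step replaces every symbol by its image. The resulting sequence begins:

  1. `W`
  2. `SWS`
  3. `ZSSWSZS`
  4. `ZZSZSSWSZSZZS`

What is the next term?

ZZZSZZSZSSWSZSZZSZZZS

φ(ZZSZSSWSZSZZS) expands symbol-by-symbol to Z Z ZS Z ZS ZS SWS ZS Z ZS Z Z ZS; joining the 13 pieces gives the next term.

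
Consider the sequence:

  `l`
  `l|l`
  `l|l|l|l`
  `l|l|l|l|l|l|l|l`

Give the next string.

l|l|l|l|l|l|l|l|l|l|l|l|l|l|l|l

Each string is two copies of the previous one joined by '|'.
One more doubling of l|l|l|l|l|l|l|l gives the answer.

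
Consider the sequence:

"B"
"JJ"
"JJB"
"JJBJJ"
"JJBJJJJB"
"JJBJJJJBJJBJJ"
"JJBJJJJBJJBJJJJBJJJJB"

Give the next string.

This is a Fibonacci-style word recurrence s(k) = s(k−1)·s(k−2): e.g. JJ·B = JJB.
The next term joins JJBJJJJBJJBJJJJBJJJJB and JJBJJJJBJJBJJ.

JJBJJJJBJJBJJJJBJJJJBJJBJJJJBJJBJJ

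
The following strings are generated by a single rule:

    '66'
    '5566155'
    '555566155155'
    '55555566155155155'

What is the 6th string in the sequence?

Each term wraps the previous one in 55 on the left and 155 on the right.
From 55555566155155155, 2 further steps: 55555566155155155 → 5555555566155155155155 → (answer).

555555555566155155155155155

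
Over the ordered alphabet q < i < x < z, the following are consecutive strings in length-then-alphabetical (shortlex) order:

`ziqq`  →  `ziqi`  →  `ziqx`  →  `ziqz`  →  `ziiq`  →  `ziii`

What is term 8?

ziiz

Advancing 2 positions from ziii through ziii → ziix reaches term 8.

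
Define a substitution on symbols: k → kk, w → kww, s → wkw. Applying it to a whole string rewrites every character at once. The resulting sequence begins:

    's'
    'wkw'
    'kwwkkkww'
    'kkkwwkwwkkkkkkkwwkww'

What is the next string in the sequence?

Replace each of the 20 characters of kkkwwkwwkkkkkkkwwkww in place — kk kk kk kww kww kk kww kww kk kk kk kk kk kk kk kww kww kk kww kww — and concatenate.

kkkkkkkwwkwwkkkwwkwwkkkkkkkkkkkkkkkwwkwwkkkwwkww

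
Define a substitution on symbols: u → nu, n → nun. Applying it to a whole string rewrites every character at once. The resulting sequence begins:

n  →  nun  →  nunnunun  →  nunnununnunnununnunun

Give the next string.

Applying the rule to each of the 21 symbols of nunnununnunnununnunun gives the pieces nun nu nun nun nu nun nu nun nun nu nun nun nu nun nu nun nun nu nun nu nun, which concatenate to the answer.

nunnununnunnununnununnunnununnunnununnununnunnununnunun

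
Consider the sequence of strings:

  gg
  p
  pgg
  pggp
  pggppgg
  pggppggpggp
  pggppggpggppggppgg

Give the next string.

From term 3 onward, concatenate the last term with the second-to-last: p·gg = pgg, pgg·p = pggp, …
The next term joins pggppggpggppggppgg and pggppggpggp.

pggppggpggppggppggpggppggpggp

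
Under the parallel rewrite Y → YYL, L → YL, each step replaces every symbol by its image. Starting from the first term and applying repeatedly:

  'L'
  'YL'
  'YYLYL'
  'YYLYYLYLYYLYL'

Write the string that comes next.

YYLYYLYLYYLYYLYLYYLYLYYLYYLYLYYLYL

φ(YYLYYLYLYYLYL) expands symbol-by-symbol to YYL YYL YL YYL YYL YL YYL YL YYL YYL YL YYL YL; joining the 13 pieces gives the next term.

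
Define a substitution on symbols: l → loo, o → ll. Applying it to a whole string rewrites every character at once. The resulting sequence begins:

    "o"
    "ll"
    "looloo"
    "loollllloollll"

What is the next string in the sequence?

Rewriting the 14 symbols of loollllloollll one by one yields loo ll ll loo loo loo loo loo ll ll loo loo loo loo; concatenated:

loollllloolooloolooloolllllooloolooloo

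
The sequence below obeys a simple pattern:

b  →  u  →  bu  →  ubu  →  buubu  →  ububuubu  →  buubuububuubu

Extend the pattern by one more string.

ububuububuubuububuubu

Each term (from the third on) is the two preceding terms concatenated in order: term 3 = b·u = bu.
Continuing: ububuubu · buubuububuubu gives term 8.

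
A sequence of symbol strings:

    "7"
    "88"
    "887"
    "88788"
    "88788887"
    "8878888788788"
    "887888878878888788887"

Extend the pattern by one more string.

From term 3 onward, concatenate the last term with the second-to-last: 88·7 = 887, 887·88 = 88788, …
So term 8 is 887888878878888788887·8878888788788.

8878888788788887888878878888788788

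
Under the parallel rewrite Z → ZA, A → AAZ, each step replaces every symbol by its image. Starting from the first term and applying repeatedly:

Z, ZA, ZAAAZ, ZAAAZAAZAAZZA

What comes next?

Replace each of the 13 characters of ZAAAZAAZAAZZA in place — ZA AAZ AAZ AAZ ZA AAZ AAZ ZA AAZ AAZ ZA ZA AAZ — and concatenate.

ZAAAZAAZAAZZAAAZAAZZAAAZAAZZAZAAAZ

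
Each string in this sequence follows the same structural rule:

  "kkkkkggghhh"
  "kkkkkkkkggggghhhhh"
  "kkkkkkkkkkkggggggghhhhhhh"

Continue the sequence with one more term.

The n-th term is 3n+2 k's then 2n+1 g's then 2n+1 h's (n = 1, 2, …).
Setting n = 4 gives 14, 9, 9 characters in each block.

kkkkkkkkkkkkkkggggggggghhhhhhhhh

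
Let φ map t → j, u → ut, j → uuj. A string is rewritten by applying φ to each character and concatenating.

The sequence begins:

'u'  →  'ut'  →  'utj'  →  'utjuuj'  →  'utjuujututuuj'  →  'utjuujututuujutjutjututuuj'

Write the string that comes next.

utjuujututuujutjutjututuujutjuujutjuujutjutjututuuj

Replace each of the 26 characters of utjuujututuujutjutjututuuj in place — ut j uuj ut ut uuj ut j ut j ut ut uuj ut j uuj ut j uuj ut j ut j ut ut uuj — and concatenate.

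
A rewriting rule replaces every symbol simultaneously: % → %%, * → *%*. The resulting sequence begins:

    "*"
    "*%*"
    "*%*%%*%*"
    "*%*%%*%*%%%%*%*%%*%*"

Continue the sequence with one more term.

*%*%%*%*%%%%*%*%%*%*%%%%%%%%*%*%%*%*%%%%*%*%%*%*

Applying the rule to each of the 20 symbols of *%*%%*%*%%%%*%*%%*%* gives the pieces *%* %% *%* %% %% *%* %% *%* %% %% %% %% *%* %% *%* %% %% *%* %% *%*, which concatenate to the answer.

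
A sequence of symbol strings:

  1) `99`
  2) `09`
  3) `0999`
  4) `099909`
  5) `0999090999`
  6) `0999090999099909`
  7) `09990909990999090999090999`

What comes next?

This is a Fibonacci-style word recurrence s(k) = s(k−1)·s(k−2): e.g. 09·99 = 0999.
Continuing: 09990909990999090999090999 · 0999090999099909 gives term 8.

099909099909990909990909990999090999099909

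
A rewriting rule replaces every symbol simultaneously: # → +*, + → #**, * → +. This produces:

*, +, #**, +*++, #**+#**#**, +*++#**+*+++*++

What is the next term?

Replace each of the 15 characters of +*++#**+*+++*++ in place — #** + #** #** +* + + #** + #** #** #** + #** #** — and concatenate.

#**+#**#**+*++#**+#**#**#**+#**#**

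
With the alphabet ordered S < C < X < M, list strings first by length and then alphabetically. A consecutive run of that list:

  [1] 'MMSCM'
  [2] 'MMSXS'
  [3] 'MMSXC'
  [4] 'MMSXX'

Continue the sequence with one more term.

MMSXM

Treat MMSXX as a base-4 numeral over the given alphabet and add one, carrying through any trailing M's.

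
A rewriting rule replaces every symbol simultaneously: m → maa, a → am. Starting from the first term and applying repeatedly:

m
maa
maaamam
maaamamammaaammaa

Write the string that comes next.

Replace each of the 17 characters of maaamamammaaammaa in place — maa am am am maa am maa am maa maa am am am maa maa am am — and concatenate.

maaamamammaaammaaammaamaaamamammaamaaamam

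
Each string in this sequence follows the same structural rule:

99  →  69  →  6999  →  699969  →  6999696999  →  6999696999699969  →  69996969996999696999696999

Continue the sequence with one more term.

699969699969996969996969996999696999699969

Each term (from the third on) is the previous term followed by the one before it: term 3 = 69·99 = 6999.
So term 8 is 69996969996999696999696999·6999696999699969.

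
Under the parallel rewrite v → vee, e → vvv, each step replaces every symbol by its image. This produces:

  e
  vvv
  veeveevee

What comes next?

veevvvvvvveevvvvvvveevvvvvv

Expanding veeveevee: v→vee, e→vvv, e→vvv, v→vee, e→vvv, e→vvv, v→vee, e→vvv, e→vvv. Concatenated: vee vvv vvv vee vvv vvv vee vvv vvv.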